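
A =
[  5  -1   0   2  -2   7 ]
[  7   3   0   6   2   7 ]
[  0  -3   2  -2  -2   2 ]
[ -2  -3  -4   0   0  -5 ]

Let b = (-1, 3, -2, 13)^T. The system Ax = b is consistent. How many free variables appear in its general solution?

Row reduce the augmented matrix [A | b].
R2 ← R2 − (7/5)·R1: [0, 22/5, 0, 16/5, 24/5, -14/5, 22/5]
R4 ← R4 + (2/5)·R1: [0, -17/5, -4, 4/5, -4/5, -11/5, 63/5]
R3 ← R3 + (15/22)·R2: [0, 0, 2, 2/11, 14/11, 1/11, 1]
R4 ← R4 + (17/22)·R2: [0, 0, -4, 36/11, 32/11, -48/11, 16]
R4 ← R4 + (2)·R3: [0, 0, 0, 40/11, 60/11, -46/11, 18]
The echelon form has 4 nonzero rows, and every pivot lies in the first 6 columns, so rank(A) = rank([A|b]) = 4.
The system is consistent.
Free variables = (unknowns) − (rank) = 6 − 4 = 2.

2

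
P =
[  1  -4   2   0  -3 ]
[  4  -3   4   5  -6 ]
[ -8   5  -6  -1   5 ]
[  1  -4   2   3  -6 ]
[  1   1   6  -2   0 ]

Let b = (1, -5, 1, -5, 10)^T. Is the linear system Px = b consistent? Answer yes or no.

Row reduce the augmented matrix [P | b].
R2 ← R2 − (4)·R1: [0, 13, -4, 5, 6, -9]
R3 ← R3 + (8)·R1: [0, -27, 10, -1, -19, 9]
R4 ← R4 − R1: [0, 0, 0, 3, -3, -6]
R5 ← R5 − R1: [0, 5, 4, -2, 3, 9]
R3 ← R3 + (27/13)·R2: [0, 0, 22/13, 122/13, -85/13, -126/13]
R5 ← R5 − (5/13)·R2: [0, 0, 72/13, -51/13, 9/13, 162/13]
R5 ← R5 − (36/11)·R3: [0, 0, 0, -381/11, 243/11, 486/11]
R5 ← R5 + (127/11)·R4: [0, 0, 0, 0, -138/11, -276/11]
The echelon form has 5 nonzero rows, and every pivot lies in the first 5 columns, so rank(P) = rank([P|b]) = 5.
The system is consistent.

yes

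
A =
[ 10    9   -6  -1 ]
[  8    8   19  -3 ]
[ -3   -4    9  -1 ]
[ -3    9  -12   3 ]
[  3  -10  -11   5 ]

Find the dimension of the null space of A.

0

Row reduce to echelon form.
R2 ← R2 − (4/5)·R1: [0, 4/5, 119/5, -11/5]
R3 ← R3 + (3/10)·R1: [0, -13/10, 36/5, -13/10]
R4 ← R4 + (3/10)·R1: [0, 117/10, -69/5, 27/10]
R5 ← R5 − (3/10)·R1: [0, -127/10, -46/5, 53/10]
R3 ← R3 + (13/8)·R2: [0, 0, 367/8, -39/8]
R4 ← R4 − (117/8)·R2: [0, 0, -2895/8, 279/8]
R5 ← R5 + (127/8)·R2: [0, 0, 2949/8, -237/8]
R4 ← R4 + (2895/367)·R3: [0, 0, 0, -1314/367]
R5 ← R5 − (2949/367)·R3: [0, 0, 0, 3504/367]
R5 ← R5 + (8/3)·R4: [0, 0, 0, 0]
4 nonzero rows, so rank(A) = 4.
A has 4 columns; by rank–nullity, nullity = 4 − 4 = 0.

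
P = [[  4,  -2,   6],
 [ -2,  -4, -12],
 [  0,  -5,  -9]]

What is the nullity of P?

1

Row reduce to echelon form.
R2 ← R2 + (1/2)·R1: [0, -5, -9]
R3 ← R3 − R2: [0, 0, 0]
2 nonzero rows, so rank(P) = 2.
P has 3 columns; by rank–nullity, nullity = 3 − 2 = 1.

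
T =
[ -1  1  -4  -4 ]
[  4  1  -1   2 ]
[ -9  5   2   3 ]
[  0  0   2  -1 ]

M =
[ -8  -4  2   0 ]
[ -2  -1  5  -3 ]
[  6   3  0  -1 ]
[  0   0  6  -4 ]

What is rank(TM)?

2

First compute TM:
[[-18,  -9, -21,  17],
 [-40, -20,  25, -10],
 [ 74,  37,  25, -29],
 [ 12,   6,  -6,   2]]
Now row reduce the product.
R2 ← R2 − (20/9)·R1: [0, 0, 215/3, -430/9]
R3 ← R3 + (37/9)·R1: [0, 0, -184/3, 368/9]
R4 ← R4 + (2/3)·R1: [0, 0, -20, 40/3]
R3 ← R3 + (184/215)·R2: [0, 0, 0, 0]
R4 ← R4 + (12/43)·R2: [0, 0, 0, 0]
2 nonzero rows, so rank(TM) = 2.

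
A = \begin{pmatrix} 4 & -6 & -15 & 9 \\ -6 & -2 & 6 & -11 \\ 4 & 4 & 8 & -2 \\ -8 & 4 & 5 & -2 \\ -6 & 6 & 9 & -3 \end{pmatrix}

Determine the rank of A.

Row reduce to echelon form.
R2 ← R2 + (3/2)·R1: [0, -11, -33/2, 5/2]
R3 ← R3 − R1: [0, 10, 23, -11]
R4 ← R4 + (2)·R1: [0, -8, -25, 16]
R5 ← R5 + (3/2)·R1: [0, -3, -27/2, 21/2]
R3 ← R3 + (10/11)·R2: [0, 0, 8, -96/11]
R4 ← R4 − (8/11)·R2: [0, 0, -13, 156/11]
R5 ← R5 − (3/11)·R2: [0, 0, -9, 108/11]
R4 ← R4 + (13/8)·R3: [0, 0, 0, 0]
R5 ← R5 + (9/8)·R3: [0, 0, 0, 0]
Echelon form has 3 nonzero rows, so rank(A) = 3.

3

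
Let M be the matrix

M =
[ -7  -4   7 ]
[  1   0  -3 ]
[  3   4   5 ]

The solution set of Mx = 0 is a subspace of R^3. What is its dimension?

1

Row reduce to echelon form.
R2 ← R2 + (1/7)·R1: [0, -4/7, -2]
R3 ← R3 + (3/7)·R1: [0, 16/7, 8]
R3 ← R3 + (4)·R2: [0, 0, 0]
2 nonzero rows, so rank(M) = 2.
M has 3 columns; by rank–nullity, nullity = 3 − 2 = 1.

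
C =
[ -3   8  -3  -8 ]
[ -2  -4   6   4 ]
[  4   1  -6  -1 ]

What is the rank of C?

2

Row reduce to echelon form.
R2 ← R2 − (2/3)·R1: [0, -28/3, 8, 28/3]
R3 ← R3 + (4/3)·R1: [0, 35/3, -10, -35/3]
R3 ← R3 + (5/4)·R2: [0, 0, 0, 0]
Echelon form has 2 nonzero rows, so rank(C) = 2.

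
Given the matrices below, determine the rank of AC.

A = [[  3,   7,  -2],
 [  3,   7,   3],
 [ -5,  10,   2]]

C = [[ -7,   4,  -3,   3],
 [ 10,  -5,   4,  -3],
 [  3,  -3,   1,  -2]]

First compute AC:
[[ 43, -17,  17,  -8],
 [ 58, -32,  22, -18],
 [141, -76,  57, -49]]
Now row reduce the product.
R2 ← R2 − (58/43)·R1: [0, -390/43, -40/43, -310/43]
R3 ← R3 − (141/43)·R1: [0, -871/43, 54/43, -979/43]
R3 ← R3 − (67/30)·R2: [0, 0, 10/3, -20/3]
3 nonzero rows, so rank(AC) = 3.

3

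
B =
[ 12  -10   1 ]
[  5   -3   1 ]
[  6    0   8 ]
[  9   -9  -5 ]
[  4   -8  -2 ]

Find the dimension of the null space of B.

Row reduce to echelon form.
R2 ← R2 − (5/12)·R1: [0, 7/6, 7/12]
R3 ← R3 − (1/2)·R1: [0, 5, 15/2]
R4 ← R4 − (3/4)·R1: [0, -3/2, -23/4]
R5 ← R5 − (1/3)·R1: [0, -14/3, -7/3]
R3 ← R3 − (30/7)·R2: [0, 0, 5]
R4 ← R4 + (9/7)·R2: [0, 0, -5]
R5 ← R5 + (4)·R2: [0, 0, 0]
R4 ← R4 + R3: [0, 0, 0]
3 nonzero rows, so rank(B) = 3.
B has 3 columns; by rank–nullity, nullity = 3 − 3 = 0.

0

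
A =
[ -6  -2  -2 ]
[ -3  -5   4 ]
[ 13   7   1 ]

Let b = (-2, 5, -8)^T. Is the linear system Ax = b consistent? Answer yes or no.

Row reduce the augmented matrix [A | b].
R2 ← R2 − (1/2)·R1: [0, -4, 5, 6]
R3 ← R3 + (13/6)·R1: [0, 8/3, -10/3, -37/3]
R3 ← R3 + (2/3)·R2: [0, 0, 0, -25/3]
The echelon form has 3 nonzero rows; the last pivot sits in the augmented column, so rank(A) = 2 but rank([A|b]) = 3.
Since the ranks differ, the system is inconsistent.

no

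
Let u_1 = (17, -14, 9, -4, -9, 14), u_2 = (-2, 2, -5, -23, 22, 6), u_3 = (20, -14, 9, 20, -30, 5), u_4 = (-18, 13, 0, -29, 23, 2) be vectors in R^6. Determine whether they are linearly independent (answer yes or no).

yes

Form the matrix with these vectors as rows and row reduce.
R2 ← R2 + (2/17)·R1: [0, 6/17, -67/17, -399/17, 356/17, 130/17]
R3 ← R3 − (20/17)·R1: [0, 42/17, -27/17, 420/17, -330/17, -195/17]
R4 ← R4 + (18/17)·R1: [0, -31/17, 162/17, -565/17, 229/17, 286/17]
R3 ← R3 − (7)·R2: [0, 0, 26, 189, -166, -65]
R4 ← R4 + (31/6)·R2: [0, 0, -65/6, -309/2, 365/3, 169/3]
R4 ← R4 + (5/12)·R3: [0, 0, 0, -303/4, 105/2, 117/4]
4 nonzero rows, so the 4 vectors span a space of dimension 4.
Since 4 = 4, the vectors are linearly independent.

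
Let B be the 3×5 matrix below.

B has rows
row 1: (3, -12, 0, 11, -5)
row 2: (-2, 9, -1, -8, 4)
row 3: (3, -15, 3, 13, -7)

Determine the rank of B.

Row reduce to echelon form.
R2 ← R2 + (2/3)·R1: [0, 1, -1, -2/3, 2/3]
R3 ← R3 − R1: [0, -3, 3, 2, -2]
R3 ← R3 + (3)·R2: [0, 0, 0, 0, 0]
Echelon form has 2 nonzero rows, so rank(B) = 2.

2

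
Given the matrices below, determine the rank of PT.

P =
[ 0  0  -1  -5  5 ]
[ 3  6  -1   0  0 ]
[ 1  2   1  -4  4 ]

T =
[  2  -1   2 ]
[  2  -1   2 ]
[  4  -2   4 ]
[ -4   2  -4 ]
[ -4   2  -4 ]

First compute PT:
[[ -4,   2,  -4],
 [ 14,  -7,  14],
 [ 10,  -5,  10]]
Now row reduce the product.
R2 ← R2 + (7/2)·R1: [0, 0, 0]
R3 ← R3 + (5/2)·R1: [0, 0, 0]
1 nonzero row, so rank(PT) = 1.

1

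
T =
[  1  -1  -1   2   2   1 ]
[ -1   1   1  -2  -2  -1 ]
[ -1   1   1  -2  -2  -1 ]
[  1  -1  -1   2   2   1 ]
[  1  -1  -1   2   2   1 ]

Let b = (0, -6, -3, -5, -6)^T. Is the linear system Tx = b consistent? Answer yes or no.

Row reduce the augmented matrix [T | b].
R2 ← R2 + R1: [0, 0, 0, 0, 0, 0, -6]
R3 ← R3 + R1: [0, 0, 0, 0, 0, 0, -3]
R4 ← R4 − R1: [0, 0, 0, 0, 0, 0, -5]
R5 ← R5 − R1: [0, 0, 0, 0, 0, 0, -6]
R3 ← R3 − (1/2)·R2: [0, 0, 0, 0, 0, 0, 0]
R4 ← R4 − (5/6)·R2: [0, 0, 0, 0, 0, 0, 0]
R5 ← R5 − R2: [0, 0, 0, 0, 0, 0, 0]
The echelon form has 2 nonzero rows; the last pivot sits in the augmented column, so rank(T) = 1 but rank([T|b]) = 2.
Since the ranks differ, the system is inconsistent.

no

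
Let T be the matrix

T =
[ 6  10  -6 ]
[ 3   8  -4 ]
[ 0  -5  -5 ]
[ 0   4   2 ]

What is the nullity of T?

0

Row reduce to echelon form.
R2 ← R2 − (1/2)·R1: [0, 3, -1]
R3 ← R3 + (5/3)·R2: [0, 0, -20/3]
R4 ← R4 − (4/3)·R2: [0, 0, 10/3]
R4 ← R4 + (1/2)·R3: [0, 0, 0]
3 nonzero rows, so rank(T) = 3.
T has 3 columns; by rank–nullity, nullity = 3 − 3 = 0.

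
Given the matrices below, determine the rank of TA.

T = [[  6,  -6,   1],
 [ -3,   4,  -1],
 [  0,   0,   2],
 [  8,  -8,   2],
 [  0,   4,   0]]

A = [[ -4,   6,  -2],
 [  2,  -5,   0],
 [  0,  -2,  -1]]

First compute TA:
[[-36,  64, -13],
 [ 20, -36,   7],
 [  0,  -4,  -2],
 [-48,  84, -18],
 [  8, -20,   0]]
Now row reduce the product.
R2 ← R2 + (5/9)·R1: [0, -4/9, -2/9]
R4 ← R4 − (4/3)·R1: [0, -4/3, -2/3]
R5 ← R5 + (2/9)·R1: [0, -52/9, -26/9]
R3 ← R3 − (9)·R2: [0, 0, 0]
R4 ← R4 − (3)·R2: [0, 0, 0]
R5 ← R5 − (13)·R2: [0, 0, 0]
2 nonzero rows, so rank(TA) = 2.

2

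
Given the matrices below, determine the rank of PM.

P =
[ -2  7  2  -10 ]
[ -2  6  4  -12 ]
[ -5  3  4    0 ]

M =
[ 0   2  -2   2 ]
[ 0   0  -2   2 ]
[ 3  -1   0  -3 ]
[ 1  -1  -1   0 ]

3

First compute PM:
[[ -4,   4,   0,   4],
 [  0,   4,   4,  -4],
 [ 12, -14,   4, -16]]
Now row reduce the product.
R3 ← R3 + (3)·R1: [0, -2, 4, -4]
R3 ← R3 + (1/2)·R2: [0, 0, 6, -6]
3 nonzero rows, so rank(PM) = 3.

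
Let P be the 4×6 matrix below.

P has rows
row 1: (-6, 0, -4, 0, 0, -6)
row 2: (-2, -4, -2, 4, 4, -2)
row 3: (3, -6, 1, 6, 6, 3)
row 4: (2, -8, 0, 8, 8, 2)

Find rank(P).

2

Row reduce to echelon form.
R2 ← R2 − (1/3)·R1: [0, -4, -2/3, 4, 4, 0]
R3 ← R3 + (1/2)·R1: [0, -6, -1, 6, 6, 0]
R4 ← R4 + (1/3)·R1: [0, -8, -4/3, 8, 8, 0]
R3 ← R3 − (3/2)·R2: [0, 0, 0, 0, 0, 0]
R4 ← R4 − (2)·R2: [0, 0, 0, 0, 0, 0]
Echelon form has 2 nonzero rows, so rank(P) = 2.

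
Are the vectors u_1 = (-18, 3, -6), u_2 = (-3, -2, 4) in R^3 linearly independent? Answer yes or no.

yes

Form the matrix with these vectors as rows and row reduce.
R2 ← R2 − (1/6)·R1: [0, -5/2, 5]
2 nonzero rows, so the 2 vectors span a space of dimension 2.
Since 2 = 2, the vectors are linearly independent.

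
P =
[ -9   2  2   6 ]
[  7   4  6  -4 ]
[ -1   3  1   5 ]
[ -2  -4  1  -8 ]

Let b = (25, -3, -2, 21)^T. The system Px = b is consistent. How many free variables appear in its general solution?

1

Row reduce the augmented matrix [P | b].
R2 ← R2 + (7/9)·R1: [0, 50/9, 68/9, 2/3, 148/9]
R3 ← R3 − (1/9)·R1: [0, 25/9, 7/9, 13/3, -43/9]
R4 ← R4 − (2/9)·R1: [0, -40/9, 5/9, -28/3, 139/9]
R3 ← R3 − (1/2)·R2: [0, 0, -3, 4, -13]
R4 ← R4 + (4/5)·R2: [0, 0, 33/5, -44/5, 143/5]
R4 ← R4 + (11/5)·R3: [0, 0, 0, 0, 0]
The echelon form has 3 nonzero rows, and every pivot lies in the first 4 columns, so rank(P) = rank([P|b]) = 3.
The system is consistent.
Free variables = (unknowns) − (rank) = 4 − 3 = 1.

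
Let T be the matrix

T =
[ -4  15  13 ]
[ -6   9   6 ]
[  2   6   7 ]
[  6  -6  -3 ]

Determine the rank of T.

Row reduce to echelon form.
R2 ← R2 − (3/2)·R1: [0, -27/2, -27/2]
R3 ← R3 + (1/2)·R1: [0, 27/2, 27/2]
R4 ← R4 + (3/2)·R1: [0, 33/2, 33/2]
R3 ← R3 + R2: [0, 0, 0]
R4 ← R4 + (11/9)·R2: [0, 0, 0]
Echelon form has 2 nonzero rows, so rank(T) = 2.

2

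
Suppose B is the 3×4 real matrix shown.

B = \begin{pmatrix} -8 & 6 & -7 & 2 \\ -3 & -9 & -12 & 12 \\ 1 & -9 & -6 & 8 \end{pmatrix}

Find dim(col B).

2

Row reduce to echelon form.
R2 ← R2 − (3/8)·R1: [0, -45/4, -75/8, 45/4]
R3 ← R3 + (1/8)·R1: [0, -33/4, -55/8, 33/4]
R3 ← R3 − (11/15)·R2: [0, 0, 0, 0]
Echelon form has 2 nonzero rows, so rank(B) = 2.
The column space has dimension equal to the rank: 2.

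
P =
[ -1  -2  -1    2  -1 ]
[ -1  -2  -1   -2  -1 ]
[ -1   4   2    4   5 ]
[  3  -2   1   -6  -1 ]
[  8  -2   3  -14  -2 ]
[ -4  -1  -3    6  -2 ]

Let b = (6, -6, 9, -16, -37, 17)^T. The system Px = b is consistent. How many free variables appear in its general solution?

1

Row reduce the augmented matrix [P | b].
R2 ← R2 − R1: [0, 0, 0, -4, 0, -12]
R3 ← R3 − R1: [0, 6, 3, 2, 6, 3]
R4 ← R4 + (3)·R1: [0, -8, -2, 0, -4, 2]
R5 ← R5 + (8)·R1: [0, -18, -5, 2, -10, 11]
R6 ← R6 − (4)·R1: [0, 7, 1, -2, 2, -7]
Swap R2 ↔ R3
R4 ← R4 + (4/3)·R2: [0, 0, 2, 8/3, 4, 6]
R5 ← R5 + (3)·R2: [0, 0, 4, 8, 8, 20]
R6 ← R6 − (7/6)·R2: [0, 0, -5/2, -13/3, -5, -21/2]
Swap R3 ↔ R4
R5 ← R5 − (2)·R3: [0, 0, 0, 8/3, 0, 8]
R6 ← R6 + (5/4)·R3: [0, 0, 0, -1, 0, -3]
R5 ← R5 + (2/3)·R4: [0, 0, 0, 0, 0, 0]
R6 ← R6 − (1/4)·R4: [0, 0, 0, 0, 0, 0]
The echelon form has 4 nonzero rows, and every pivot lies in the first 5 columns, so rank(P) = rank([P|b]) = 4.
The system is consistent.
Free variables = (unknowns) − (rank) = 5 − 4 = 1.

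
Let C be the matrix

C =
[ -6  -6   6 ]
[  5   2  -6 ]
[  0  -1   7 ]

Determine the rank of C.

3

Row reduce to echelon form.
R2 ← R2 + (5/6)·R1: [0, -3, -1]
R3 ← R3 − (1/3)·R2: [0, 0, 22/3]
Echelon form has 3 nonzero rows, so rank(C) = 3.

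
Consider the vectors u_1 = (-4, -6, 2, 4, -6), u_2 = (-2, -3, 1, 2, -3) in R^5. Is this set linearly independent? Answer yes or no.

Form the matrix with these vectors as rows and row reduce.
R2 ← R2 − (1/2)·R1: [0, 0, 0, 0, 0]
1 nonzero row, so the 2 vectors span a space of dimension 1.
Since 1 < 2, the vectors are linearly dependent.

no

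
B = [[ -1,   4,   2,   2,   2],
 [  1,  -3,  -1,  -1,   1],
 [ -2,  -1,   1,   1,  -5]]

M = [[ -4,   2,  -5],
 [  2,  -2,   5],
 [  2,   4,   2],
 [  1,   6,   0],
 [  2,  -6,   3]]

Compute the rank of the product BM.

First compute BM:
[[ 22,  -2,  35],
 [-11,  -8, -19],
 [ -1,  38,  -8]]
Now row reduce the product.
R2 ← R2 + (1/2)·R1: [0, -9, -3/2]
R3 ← R3 + (1/22)·R1: [0, 417/11, -141/22]
R3 ← R3 + (139/33)·R2: [0, 0, -140/11]
3 nonzero rows, so rank(BM) = 3.

3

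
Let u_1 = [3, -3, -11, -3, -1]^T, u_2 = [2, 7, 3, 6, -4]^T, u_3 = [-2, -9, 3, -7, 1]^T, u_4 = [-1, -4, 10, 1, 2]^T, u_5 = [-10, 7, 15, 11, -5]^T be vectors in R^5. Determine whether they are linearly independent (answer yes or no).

yes

Form the matrix with these vectors as rows and row reduce.
R2 ← R2 − (2/3)·R1: [0, 9, 31/3, 8, -10/3]
R3 ← R3 + (2/3)·R1: [0, -11, -13/3, -9, 1/3]
R4 ← R4 + (1/3)·R1: [0, -5, 19/3, 0, 5/3]
R5 ← R5 + (10/3)·R1: [0, -3, -65/3, 1, -25/3]
R3 ← R3 + (11/9)·R2: [0, 0, 224/27, 7/9, -101/27]
R4 ← R4 + (5/9)·R2: [0, 0, 326/27, 40/9, -5/27]
R5 ← R5 + (1/3)·R2: [0, 0, -164/9, 11/3, -85/9]
R4 ← R4 − (163/112)·R3: [0, 0, 0, 53/16, 589/112]
R5 ← R5 + (123/56)·R3: [0, 0, 0, 43/8, -989/56]
R5 ← R5 − (86/53)·R4: [0, 0, 0, 0, -9718/371]
5 nonzero rows, so the 5 vectors span a space of dimension 5.
Since 5 = 5, the vectors are linearly independent.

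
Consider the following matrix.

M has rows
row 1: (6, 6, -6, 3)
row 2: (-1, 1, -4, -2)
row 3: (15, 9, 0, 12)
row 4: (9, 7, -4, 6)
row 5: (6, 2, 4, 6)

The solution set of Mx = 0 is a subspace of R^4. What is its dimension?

2

Row reduce to echelon form.
R2 ← R2 + (1/6)·R1: [0, 2, -5, -3/2]
R3 ← R3 − (5/2)·R1: [0, -6, 15, 9/2]
R4 ← R4 − (3/2)·R1: [0, -2, 5, 3/2]
R5 ← R5 − R1: [0, -4, 10, 3]
R3 ← R3 + (3)·R2: [0, 0, 0, 0]
R4 ← R4 + R2: [0, 0, 0, 0]
R5 ← R5 + (2)·R2: [0, 0, 0, 0]
2 nonzero rows, so rank(M) = 2.
M has 4 columns; by rank–nullity, nullity = 4 − 2 = 2.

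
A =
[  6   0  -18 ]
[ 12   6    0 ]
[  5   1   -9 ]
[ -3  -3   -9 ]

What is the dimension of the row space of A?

Row reduce to echelon form.
R2 ← R2 − (2)·R1: [0, 6, 36]
R3 ← R3 − (5/6)·R1: [0, 1, 6]
R4 ← R4 + (1/2)·R1: [0, -3, -18]
R3 ← R3 − (1/6)·R2: [0, 0, 0]
R4 ← R4 + (1/2)·R2: [0, 0, 0]
Echelon form has 2 nonzero rows, so rank(A) = 2.
The row space has dimension equal to the rank: 2.

2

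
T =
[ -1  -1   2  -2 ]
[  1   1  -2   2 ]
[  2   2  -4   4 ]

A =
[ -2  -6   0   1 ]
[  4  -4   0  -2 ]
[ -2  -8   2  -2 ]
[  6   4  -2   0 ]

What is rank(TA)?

First compute TA:
[[-18, -14,   8,  -3],
 [ 18,  14,  -8,   3],
 [ 36,  28, -16,   6]]
Now row reduce the product.
R2 ← R2 + R1: [0, 0, 0, 0]
R3 ← R3 + (2)·R1: [0, 0, 0, 0]
1 nonzero row, so rank(TA) = 1.

1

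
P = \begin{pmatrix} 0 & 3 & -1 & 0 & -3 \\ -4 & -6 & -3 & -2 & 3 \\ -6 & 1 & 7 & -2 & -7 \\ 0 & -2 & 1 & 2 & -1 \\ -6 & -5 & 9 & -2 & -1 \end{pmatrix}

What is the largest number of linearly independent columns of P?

Row reduce to echelon form.
Swap R1 ↔ R2
R3 ← R3 − (3/2)·R1: [0, 10, 23/2, 1, -23/2]
R5 ← R5 − (3/2)·R1: [0, 4, 27/2, 1, -11/2]
R3 ← R3 − (10/3)·R2: [0, 0, 89/6, 1, -3/2]
R4 ← R4 + (2/3)·R2: [0, 0, 1/3, 2, -3]
R5 ← R5 − (4/3)·R2: [0, 0, 89/6, 1, -3/2]
R4 ← R4 − (2/89)·R3: [0, 0, 0, 176/89, -264/89]
R5 ← R5 − R3: [0, 0, 0, 0, 0]
Echelon form has 4 nonzero rows, so rank(P) = 4.
The rank gives the maximum number of linearly independent columns: 4.

4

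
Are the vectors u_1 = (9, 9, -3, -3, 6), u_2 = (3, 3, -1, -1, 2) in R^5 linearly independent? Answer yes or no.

Form the matrix with these vectors as rows and row reduce.
R2 ← R2 − (1/3)·R1: [0, 0, 0, 0, 0]
1 nonzero row, so the 2 vectors span a space of dimension 1.
Since 1 < 2, the vectors are linearly dependent.

no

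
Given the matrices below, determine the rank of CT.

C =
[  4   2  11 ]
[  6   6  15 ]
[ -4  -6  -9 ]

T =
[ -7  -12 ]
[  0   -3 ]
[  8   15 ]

2

First compute CT:
[[ 60, 111],
 [ 78, 135],
 [-44, -69]]
Now row reduce the product.
R2 ← R2 − (13/10)·R1: [0, -93/10]
R3 ← R3 + (11/15)·R1: [0, 62/5]
R3 ← R3 + (4/3)·R2: [0, 0]
2 nonzero rows, so rank(CT) = 2.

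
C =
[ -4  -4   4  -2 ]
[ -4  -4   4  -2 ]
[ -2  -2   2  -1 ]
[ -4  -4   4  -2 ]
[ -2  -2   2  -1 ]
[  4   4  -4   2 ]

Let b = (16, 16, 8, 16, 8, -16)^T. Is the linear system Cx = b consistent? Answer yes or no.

yes

Row reduce the augmented matrix [C | b].
R2 ← R2 − R1: [0, 0, 0, 0, 0]
R3 ← R3 − (1/2)·R1: [0, 0, 0, 0, 0]
R4 ← R4 − R1: [0, 0, 0, 0, 0]
R5 ← R5 − (1/2)·R1: [0, 0, 0, 0, 0]
R6 ← R6 + R1: [0, 0, 0, 0, 0]
The echelon form has 1 nonzero rows, and every pivot lies in the first 4 columns, so rank(C) = rank([C|b]) = 1.
The system is consistent.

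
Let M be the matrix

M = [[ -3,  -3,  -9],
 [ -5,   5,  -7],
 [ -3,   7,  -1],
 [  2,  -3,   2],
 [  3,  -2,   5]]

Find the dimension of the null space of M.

Row reduce to echelon form.
R2 ← R2 − (5/3)·R1: [0, 10, 8]
R3 ← R3 − R1: [0, 10, 8]
R4 ← R4 + (2/3)·R1: [0, -5, -4]
R5 ← R5 + R1: [0, -5, -4]
R3 ← R3 − R2: [0, 0, 0]
R4 ← R4 + (1/2)·R2: [0, 0, 0]
R5 ← R5 + (1/2)·R2: [0, 0, 0]
2 nonzero rows, so rank(M) = 2.
M has 3 columns; by rank–nullity, nullity = 3 − 2 = 1.

1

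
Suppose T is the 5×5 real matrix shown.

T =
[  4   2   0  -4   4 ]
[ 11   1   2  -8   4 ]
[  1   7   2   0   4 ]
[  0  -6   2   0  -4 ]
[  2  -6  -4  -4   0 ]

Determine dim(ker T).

Row reduce to echelon form.
R2 ← R2 − (11/4)·R1: [0, -9/2, 2, 3, -7]
R3 ← R3 − (1/4)·R1: [0, 13/2, 2, 1, 3]
R5 ← R5 − (1/2)·R1: [0, -7, -4, -2, -2]
R3 ← R3 + (13/9)·R2: [0, 0, 44/9, 16/3, -64/9]
R4 ← R4 − (4/3)·R2: [0, 0, -2/3, -4, 16/3]
R5 ← R5 − (14/9)·R2: [0, 0, -64/9, -20/3, 80/9]
R4 ← R4 + (3/22)·R3: [0, 0, 0, -36/11, 48/11]
R5 ← R5 + (16/11)·R3: [0, 0, 0, 12/11, -16/11]
R5 ← R5 + (1/3)·R4: [0, 0, 0, 0, 0]
4 nonzero rows, so rank(T) = 4.
T has 5 columns; by rank–nullity, nullity = 5 − 4 = 1.

1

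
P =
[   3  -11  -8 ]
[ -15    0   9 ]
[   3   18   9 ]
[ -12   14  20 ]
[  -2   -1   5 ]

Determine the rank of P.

3

Row reduce to echelon form.
R2 ← R2 + (5)·R1: [0, -55, -31]
R3 ← R3 − R1: [0, 29, 17]
R4 ← R4 + (4)·R1: [0, -30, -12]
R5 ← R5 + (2/3)·R1: [0, -25/3, -1/3]
R3 ← R3 + (29/55)·R2: [0, 0, 36/55]
R4 ← R4 − (6/11)·R2: [0, 0, 54/11]
R5 ← R5 − (5/33)·R2: [0, 0, 48/11]
R4 ← R4 − (15/2)·R3: [0, 0, 0]
R5 ← R5 − (20/3)·R3: [0, 0, 0]
Echelon form has 3 nonzero rows, so rank(P) = 3.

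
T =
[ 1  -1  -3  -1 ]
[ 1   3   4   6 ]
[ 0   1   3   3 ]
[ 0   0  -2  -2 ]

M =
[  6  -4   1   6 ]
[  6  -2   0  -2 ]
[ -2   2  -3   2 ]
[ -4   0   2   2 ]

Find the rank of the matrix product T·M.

First compute TM:
[[ 10,  -8,   8,   0],
 [ -8,  -2,   1,  20],
 [-12,   4,  -3,  10],
 [ 12,  -4,   2,  -8]]
Now row reduce the product.
R2 ← R2 + (4/5)·R1: [0, -42/5, 37/5, 20]
R3 ← R3 + (6/5)·R1: [0, -28/5, 33/5, 10]
R4 ← R4 − (6/5)·R1: [0, 28/5, -38/5, -8]
R3 ← R3 − (2/3)·R2: [0, 0, 5/3, -10/3]
R4 ← R4 + (2/3)·R2: [0, 0, -8/3, 16/3]
R4 ← R4 + (8/5)·R3: [0, 0, 0, 0]
3 nonzero rows, so rank(TM) = 3.

3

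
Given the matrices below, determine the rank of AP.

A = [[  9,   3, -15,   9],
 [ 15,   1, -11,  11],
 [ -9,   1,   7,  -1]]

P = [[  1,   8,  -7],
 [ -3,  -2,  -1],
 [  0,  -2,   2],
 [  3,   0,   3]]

2

First compute AP:
[[ 27,  96, -69],
 [ 45, 140, -95],
 [-15, -88,  73]]
Now row reduce the product.
R2 ← R2 − (5/3)·R1: [0, -20, 20]
R3 ← R3 + (5/9)·R1: [0, -104/3, 104/3]
R3 ← R3 − (26/15)·R2: [0, 0, 0]
2 nonzero rows, so rank(AP) = 2.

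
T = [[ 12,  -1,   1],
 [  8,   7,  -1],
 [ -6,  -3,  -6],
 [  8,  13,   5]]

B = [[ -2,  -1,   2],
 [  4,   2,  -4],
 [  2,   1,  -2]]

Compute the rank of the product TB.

First compute TB:
[[-26, -13,  26],
 [ 10,   5, -10],
 [-12,  -6,  12],
 [ 46,  23, -46]]
Now row reduce the product.
R2 ← R2 + (5/13)·R1: [0, 0, 0]
R3 ← R3 − (6/13)·R1: [0, 0, 0]
R4 ← R4 + (23/13)·R1: [0, 0, 0]
1 nonzero row, so rank(TB) = 1.

1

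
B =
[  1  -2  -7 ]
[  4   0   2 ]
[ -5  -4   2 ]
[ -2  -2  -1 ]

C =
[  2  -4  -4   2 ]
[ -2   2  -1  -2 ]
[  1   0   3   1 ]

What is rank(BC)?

2

First compute BC:
[[ -1,  -8, -23,  -1],
 [ 10, -16, -10,  10],
 [  0,  12,  30,   0],
 [ -1,   4,   7,  -1]]
Now row reduce the product.
R2 ← R2 + (10)·R1: [0, -96, -240, 0]
R4 ← R4 − R1: [0, 12, 30, 0]
R3 ← R3 + (1/8)·R2: [0, 0, 0, 0]
R4 ← R4 + (1/8)·R2: [0, 0, 0, 0]
2 nonzero rows, so rank(BC) = 2.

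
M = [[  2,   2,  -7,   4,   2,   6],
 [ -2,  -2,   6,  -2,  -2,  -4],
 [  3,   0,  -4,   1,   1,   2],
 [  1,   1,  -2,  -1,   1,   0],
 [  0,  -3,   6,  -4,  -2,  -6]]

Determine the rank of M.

3

Row reduce to echelon form.
R2 ← R2 + R1: [0, 0, -1, 2, 0, 2]
R3 ← R3 − (3/2)·R1: [0, -3, 13/2, -5, -2, -7]
R4 ← R4 − (1/2)·R1: [0, 0, 3/2, -3, 0, -3]
Swap R2 ↔ R3
R5 ← R5 − R2: [0, 0, -1/2, 1, 0, 1]
R4 ← R4 + (3/2)·R3: [0, 0, 0, 0, 0, 0]
R5 ← R5 − (1/2)·R3: [0, 0, 0, 0, 0, 0]
Echelon form has 3 nonzero rows, so rank(M) = 3.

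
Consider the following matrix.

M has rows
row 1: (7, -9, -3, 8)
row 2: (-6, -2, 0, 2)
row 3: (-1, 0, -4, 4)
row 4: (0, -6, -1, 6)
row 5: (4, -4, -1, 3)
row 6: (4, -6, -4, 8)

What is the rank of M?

Row reduce to echelon form.
R2 ← R2 + (6/7)·R1: [0, -68/7, -18/7, 62/7]
R3 ← R3 + (1/7)·R1: [0, -9/7, -31/7, 36/7]
R5 ← R5 − (4/7)·R1: [0, 8/7, 5/7, -11/7]
R6 ← R6 − (4/7)·R1: [0, -6/7, -16/7, 24/7]
R3 ← R3 − (9/68)·R2: [0, 0, -139/34, 135/34]
R4 ← R4 − (21/34)·R2: [0, 0, 10/17, 9/17]
R5 ← R5 + (2/17)·R2: [0, 0, 7/17, -9/17]
R6 ← R6 − (3/34)·R2: [0, 0, -35/17, 45/17]
R4 ← R4 + (20/139)·R3: [0, 0, 0, 153/139]
R5 ← R5 + (14/139)·R3: [0, 0, 0, -18/139]
R6 ← R6 − (70/139)·R3: [0, 0, 0, 90/139]
R5 ← R5 + (2/17)·R4: [0, 0, 0, 0]
R6 ← R6 − (10/17)·R4: [0, 0, 0, 0]
Echelon form has 4 nonzero rows, so rank(M) = 4.

4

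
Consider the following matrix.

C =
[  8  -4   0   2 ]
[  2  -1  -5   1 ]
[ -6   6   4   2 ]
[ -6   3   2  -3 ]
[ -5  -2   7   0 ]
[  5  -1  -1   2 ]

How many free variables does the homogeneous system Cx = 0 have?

0

Row reduce to echelon form.
R2 ← R2 − (1/4)·R1: [0, 0, -5, 1/2]
R3 ← R3 + (3/4)·R1: [0, 3, 4, 7/2]
R4 ← R4 + (3/4)·R1: [0, 0, 2, -3/2]
R5 ← R5 + (5/8)·R1: [0, -9/2, 7, 5/4]
R6 ← R6 − (5/8)·R1: [0, 3/2, -1, 3/4]
Swap R2 ↔ R3
R5 ← R5 + (3/2)·R2: [0, 0, 13, 13/2]
R6 ← R6 − (1/2)·R2: [0, 0, -3, -1]
R4 ← R4 + (2/5)·R3: [0, 0, 0, -13/10]
R5 ← R5 + (13/5)·R3: [0, 0, 0, 39/5]
R6 ← R6 − (3/5)·R3: [0, 0, 0, -13/10]
R5 ← R5 + (6)·R4: [0, 0, 0, 0]
R6 ← R6 − R4: [0, 0, 0, 0]
4 nonzero rows, so rank(C) = 4.
C has 4 columns; by rank–nullity, nullity = 4 − 4 = 0.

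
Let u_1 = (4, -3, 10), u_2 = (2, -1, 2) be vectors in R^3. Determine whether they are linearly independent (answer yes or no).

Form the matrix with these vectors as rows and row reduce.
R2 ← R2 − (1/2)·R1: [0, 1/2, -3]
2 nonzero rows, so the 2 vectors span a space of dimension 2.
Since 2 = 2, the vectors are linearly independent.

yes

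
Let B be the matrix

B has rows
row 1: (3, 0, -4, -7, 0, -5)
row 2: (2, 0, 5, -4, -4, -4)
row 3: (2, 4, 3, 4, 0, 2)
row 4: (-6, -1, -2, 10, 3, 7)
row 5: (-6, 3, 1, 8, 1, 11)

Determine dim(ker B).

1

Row reduce to echelon form.
R2 ← R2 − (2/3)·R1: [0, 0, 23/3, 2/3, -4, -2/3]
R3 ← R3 − (2/3)·R1: [0, 4, 17/3, 26/3, 0, 16/3]
R4 ← R4 + (2)·R1: [0, -1, -10, -4, 3, -3]
R5 ← R5 + (2)·R1: [0, 3, -7, -6, 1, 1]
Swap R2 ↔ R3
R4 ← R4 + (1/4)·R2: [0, 0, -103/12, -11/6, 3, -5/3]
R5 ← R5 − (3/4)·R2: [0, 0, -45/4, -25/2, 1, -3]
R4 ← R4 + (103/92)·R3: [0, 0, 0, -25/23, -34/23, -111/46]
R5 ← R5 + (135/92)·R3: [0, 0, 0, -265/23, -112/23, -183/46]
R5 ← R5 − (53/5)·R4: [0, 0, 0, 0, 54/5, 108/5]
5 nonzero rows, so rank(B) = 5.
B has 6 columns; by rank–nullity, nullity = 6 − 5 = 1.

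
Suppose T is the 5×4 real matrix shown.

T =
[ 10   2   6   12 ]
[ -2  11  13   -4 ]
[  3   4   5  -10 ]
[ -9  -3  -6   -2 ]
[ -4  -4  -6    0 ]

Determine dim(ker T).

0

Row reduce to echelon form.
R2 ← R2 + (1/5)·R1: [0, 57/5, 71/5, -8/5]
R3 ← R3 − (3/10)·R1: [0, 17/5, 16/5, -68/5]
R4 ← R4 + (9/10)·R1: [0, -6/5, -3/5, 44/5]
R5 ← R5 + (2/5)·R1: [0, -16/5, -18/5, 24/5]
R3 ← R3 − (17/57)·R2: [0, 0, -59/57, -748/57]
R4 ← R4 + (2/19)·R2: [0, 0, 17/19, 164/19]
R5 ← R5 + (16/57)·R2: [0, 0, 22/57, 248/57]
R4 ← R4 + (51/59)·R3: [0, 0, 0, -160/59]
R5 ← R5 + (22/59)·R3: [0, 0, 0, -32/59]
R5 ← R5 − (1/5)·R4: [0, 0, 0, 0]
4 nonzero rows, so rank(T) = 4.
T has 4 columns; by rank–nullity, nullity = 4 − 4 = 0.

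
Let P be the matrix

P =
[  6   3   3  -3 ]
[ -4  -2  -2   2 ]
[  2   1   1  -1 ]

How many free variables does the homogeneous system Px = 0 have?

3

Row reduce to echelon form.
R2 ← R2 + (2/3)·R1: [0, 0, 0, 0]
R3 ← R3 − (1/3)·R1: [0, 0, 0, 0]
1 nonzero row, so rank(P) = 1.
P has 4 columns; by rank–nullity, nullity = 4 − 1 = 3.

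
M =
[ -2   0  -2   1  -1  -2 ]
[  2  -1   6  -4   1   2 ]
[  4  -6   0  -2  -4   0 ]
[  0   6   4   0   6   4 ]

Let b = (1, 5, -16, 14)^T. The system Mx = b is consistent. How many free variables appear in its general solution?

3

Row reduce the augmented matrix [M | b].
R2 ← R2 + R1: [0, -1, 4, -3, 0, 0, 6]
R3 ← R3 + (2)·R1: [0, -6, -4, 0, -6, -4, -14]
R3 ← R3 − (6)·R2: [0, 0, -28, 18, -6, -4, -50]
R4 ← R4 + (6)·R2: [0, 0, 28, -18, 6, 4, 50]
R4 ← R4 + R3: [0, 0, 0, 0, 0, 0, 0]
The echelon form has 3 nonzero rows, and every pivot lies in the first 6 columns, so rank(M) = rank([M|b]) = 3.
The system is consistent.
Free variables = (unknowns) − (rank) = 6 − 3 = 3.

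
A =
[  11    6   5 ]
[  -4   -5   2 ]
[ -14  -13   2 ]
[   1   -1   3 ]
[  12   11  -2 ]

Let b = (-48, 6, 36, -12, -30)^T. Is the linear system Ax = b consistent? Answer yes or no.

Row reduce the augmented matrix [A | b].
R2 ← R2 + (4/11)·R1: [0, -31/11, 42/11, -126/11]
R3 ← R3 + (14/11)·R1: [0, -59/11, 92/11, -276/11]
R4 ← R4 − (1/11)·R1: [0, -17/11, 28/11, -84/11]
R5 ← R5 − (12/11)·R1: [0, 49/11, -82/11, 246/11]
R3 ← R3 − (59/31)·R2: [0, 0, 34/31, -102/31]
R4 ← R4 − (17/31)·R2: [0, 0, 14/31, -42/31]
R5 ← R5 + (49/31)·R2: [0, 0, -44/31, 132/31]
R4 ← R4 − (7/17)·R3: [0, 0, 0, 0]
R5 ← R5 + (22/17)·R3: [0, 0, 0, 0]
The echelon form has 3 nonzero rows, and every pivot lies in the first 3 columns, so rank(A) = rank([A|b]) = 3.
The system is consistent.

yes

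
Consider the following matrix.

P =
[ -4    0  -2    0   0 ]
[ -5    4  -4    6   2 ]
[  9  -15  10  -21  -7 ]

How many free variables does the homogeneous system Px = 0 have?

2

Row reduce to echelon form.
R2 ← R2 − (5/4)·R1: [0, 4, -3/2, 6, 2]
R3 ← R3 + (9/4)·R1: [0, -15, 11/2, -21, -7]
R3 ← R3 + (15/4)·R2: [0, 0, -1/8, 3/2, 1/2]
3 nonzero rows, so rank(P) = 3.
P has 5 columns; by rank–nullity, nullity = 5 − 3 = 2.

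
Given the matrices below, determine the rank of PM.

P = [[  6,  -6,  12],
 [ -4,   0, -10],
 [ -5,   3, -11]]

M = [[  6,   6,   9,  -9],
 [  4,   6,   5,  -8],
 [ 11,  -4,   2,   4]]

First compute PM:
[[144, -48,  48,  42],
 [-134,  16, -56,  -4],
 [-139,  32, -52, -23]]
Now row reduce the product.
R2 ← R2 + (67/72)·R1: [0, -86/3, -34/3, 421/12]
R3 ← R3 + (139/144)·R1: [0, -43/3, -17/3, 421/24]
R3 ← R3 − (1/2)·R2: [0, 0, 0, 0]
2 nonzero rows, so rank(PM) = 2.

2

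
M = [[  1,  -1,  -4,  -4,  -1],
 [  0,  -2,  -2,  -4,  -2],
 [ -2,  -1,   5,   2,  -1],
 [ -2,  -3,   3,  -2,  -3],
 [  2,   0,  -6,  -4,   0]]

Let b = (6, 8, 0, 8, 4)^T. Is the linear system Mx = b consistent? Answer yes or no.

yes

Row reduce the augmented matrix [M | b].
R3 ← R3 + (2)·R1: [0, -3, -3, -6, -3, 12]
R4 ← R4 + (2)·R1: [0, -5, -5, -10, -5, 20]
R5 ← R5 − (2)·R1: [0, 2, 2, 4, 2, -8]
R3 ← R3 − (3/2)·R2: [0, 0, 0, 0, 0, 0]
R4 ← R4 − (5/2)·R2: [0, 0, 0, 0, 0, 0]
R5 ← R5 + R2: [0, 0, 0, 0, 0, 0]
The echelon form has 2 nonzero rows, and every pivot lies in the first 5 columns, so rank(M) = rank([M|b]) = 2.
The system is consistent.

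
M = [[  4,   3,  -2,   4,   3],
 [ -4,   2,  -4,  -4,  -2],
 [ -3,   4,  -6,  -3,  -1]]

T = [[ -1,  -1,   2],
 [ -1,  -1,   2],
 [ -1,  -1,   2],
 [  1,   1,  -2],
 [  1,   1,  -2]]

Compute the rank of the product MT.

First compute MT:
[[  2,   2,  -4],
 [  0,   0,   0],
 [  1,   1,  -2]]
Now row reduce the product.
R3 ← R3 − (1/2)·R1: [0, 0, 0]
1 nonzero row, so rank(MT) = 1.

1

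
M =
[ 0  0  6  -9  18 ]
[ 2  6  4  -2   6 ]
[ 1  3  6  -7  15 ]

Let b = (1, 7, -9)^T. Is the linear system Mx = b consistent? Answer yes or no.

Row reduce the augmented matrix [M | b].
Swap R1 ↔ R2
R3 ← R3 − (1/2)·R1: [0, 0, 4, -6, 12, -25/2]
R3 ← R3 − (2/3)·R2: [0, 0, 0, 0, 0, -79/6]
The echelon form has 3 nonzero rows; the last pivot sits in the augmented column, so rank(M) = 2 but rank([M|b]) = 3.
Since the ranks differ, the system is inconsistent.

no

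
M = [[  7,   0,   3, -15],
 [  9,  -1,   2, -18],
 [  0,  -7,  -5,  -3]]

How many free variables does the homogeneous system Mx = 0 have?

Row reduce to echelon form.
R2 ← R2 − (9/7)·R1: [0, -1, -13/7, 9/7]
R3 ← R3 − (7)·R2: [0, 0, 8, -12]
3 nonzero rows, so rank(M) = 3.
M has 4 columns; by rank–nullity, nullity = 4 − 3 = 1.

1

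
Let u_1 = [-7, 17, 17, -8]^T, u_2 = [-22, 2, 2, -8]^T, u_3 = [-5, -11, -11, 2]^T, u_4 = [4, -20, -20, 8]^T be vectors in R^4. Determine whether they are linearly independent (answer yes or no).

Form the matrix with these vectors as rows and row reduce.
R2 ← R2 − (22/7)·R1: [0, -360/7, -360/7, 120/7]
R3 ← R3 − (5/7)·R1: [0, -162/7, -162/7, 54/7]
R4 ← R4 + (4/7)·R1: [0, -72/7, -72/7, 24/7]
R3 ← R3 − (9/20)·R2: [0, 0, 0, 0]
R4 ← R4 − (1/5)·R2: [0, 0, 0, 0]
2 nonzero rows, so the 4 vectors span a space of dimension 2.
Since 2 < 4, the vectors are linearly dependent.

no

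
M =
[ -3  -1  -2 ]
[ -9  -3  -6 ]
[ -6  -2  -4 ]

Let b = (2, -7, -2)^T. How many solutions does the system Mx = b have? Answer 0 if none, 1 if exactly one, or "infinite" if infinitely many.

Row reduce the augmented matrix [M | b].
R2 ← R2 − (3)·R1: [0, 0, 0, -13]
R3 ← R3 − (2)·R1: [0, 0, 0, -6]
R3 ← R3 − (6/13)·R2: [0, 0, 0, 0]
The echelon form has 2 nonzero rows; the last pivot sits in the augmented column, so rank(M) = 1 but rank([M|b]) = 2.
Since the ranks differ, the system is inconsistent.
It has no solutions.

0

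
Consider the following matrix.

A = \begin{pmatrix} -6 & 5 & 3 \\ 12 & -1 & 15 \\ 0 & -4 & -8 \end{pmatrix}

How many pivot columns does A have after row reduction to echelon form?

Row reduce to echelon form.
R2 ← R2 + (2)·R1: [0, 9, 21]
R3 ← R3 + (4/9)·R2: [0, 0, 4/3]
Echelon form has 3 nonzero rows, so rank(A) = 3.
Each nonzero row contributes one pivot column: 3 pivot columns.

3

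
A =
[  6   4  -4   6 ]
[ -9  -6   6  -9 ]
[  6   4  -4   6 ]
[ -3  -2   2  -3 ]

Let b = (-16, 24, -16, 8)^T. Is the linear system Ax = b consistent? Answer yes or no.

yes

Row reduce the augmented matrix [A | b].
R2 ← R2 + (3/2)·R1: [0, 0, 0, 0, 0]
R3 ← R3 − R1: [0, 0, 0, 0, 0]
R4 ← R4 + (1/2)·R1: [0, 0, 0, 0, 0]
The echelon form has 1 nonzero rows, and every pivot lies in the first 4 columns, so rank(A) = rank([A|b]) = 1.
The system is consistent.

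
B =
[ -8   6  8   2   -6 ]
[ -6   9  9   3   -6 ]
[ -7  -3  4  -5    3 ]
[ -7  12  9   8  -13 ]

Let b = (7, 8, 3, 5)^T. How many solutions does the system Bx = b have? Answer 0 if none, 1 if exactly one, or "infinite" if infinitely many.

0

Row reduce the augmented matrix [B | b].
R2 ← R2 − (3/4)·R1: [0, 9/2, 3, 3/2, -3/2, 11/4]
R3 ← R3 − (7/8)·R1: [0, -33/4, -3, -27/4, 33/4, -25/8]
R4 ← R4 − (7/8)·R1: [0, 27/4, 2, 25/4, -31/4, -9/8]
R3 ← R3 + (11/6)·R2: [0, 0, 5/2, -4, 11/2, 23/12]
R4 ← R4 − (3/2)·R2: [0, 0, -5/2, 4, -11/2, -21/4]
R4 ← R4 + R3: [0, 0, 0, 0, 0, -10/3]
The echelon form has 4 nonzero rows; the last pivot sits in the augmented column, so rank(B) = 3 but rank([B|b]) = 4.
Since the ranks differ, the system is inconsistent.
It has no solutions.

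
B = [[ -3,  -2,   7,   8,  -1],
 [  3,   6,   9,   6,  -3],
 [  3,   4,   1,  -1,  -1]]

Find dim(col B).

Row reduce to echelon form.
R2 ← R2 + R1: [0, 4, 16, 14, -4]
R3 ← R3 + R1: [0, 2, 8, 7, -2]
R3 ← R3 − (1/2)·R2: [0, 0, 0, 0, 0]
Echelon form has 2 nonzero rows, so rank(B) = 2.
The column space has dimension equal to the rank: 2.

2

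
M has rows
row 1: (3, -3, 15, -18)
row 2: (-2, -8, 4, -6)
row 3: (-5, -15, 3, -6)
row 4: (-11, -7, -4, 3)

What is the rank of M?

Row reduce to echelon form.
R2 ← R2 + (2/3)·R1: [0, -10, 14, -18]
R3 ← R3 + (5/3)·R1: [0, -20, 28, -36]
R4 ← R4 + (11/3)·R1: [0, -18, 51, -63]
R3 ← R3 − (2)·R2: [0, 0, 0, 0]
R4 ← R4 − (9/5)·R2: [0, 0, 129/5, -153/5]
Swap R3 ↔ R4
Echelon form has 3 nonzero rows, so rank(M) = 3.

3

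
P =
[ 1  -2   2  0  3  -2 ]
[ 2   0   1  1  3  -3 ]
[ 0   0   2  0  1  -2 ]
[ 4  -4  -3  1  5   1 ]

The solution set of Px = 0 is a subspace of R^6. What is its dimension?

Row reduce to echelon form.
R2 ← R2 − (2)·R1: [0, 4, -3, 1, -3, 1]
R4 ← R4 − (4)·R1: [0, 4, -11, 1, -7, 9]
R4 ← R4 − R2: [0, 0, -8, 0, -4, 8]
R4 ← R4 + (4)·R3: [0, 0, 0, 0, 0, 0]
3 nonzero rows, so rank(P) = 3.
P has 6 columns; by rank–nullity, nullity = 6 − 3 = 3.

3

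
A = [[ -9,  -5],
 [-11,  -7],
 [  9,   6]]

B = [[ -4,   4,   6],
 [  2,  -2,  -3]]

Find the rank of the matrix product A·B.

First compute AB:
[[ 26, -26, -39],
 [ 30, -30, -45],
 [-24,  24,  36]]
Now row reduce the product.
R2 ← R2 − (15/13)·R1: [0, 0, 0]
R3 ← R3 + (12/13)·R1: [0, 0, 0]
1 nonzero row, so rank(AB) = 1.

1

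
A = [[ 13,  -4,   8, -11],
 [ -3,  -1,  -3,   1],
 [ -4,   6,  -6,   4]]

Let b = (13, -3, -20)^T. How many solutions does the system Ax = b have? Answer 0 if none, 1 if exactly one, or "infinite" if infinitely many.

Row reduce the augmented matrix [A | b].
R2 ← R2 + (3/13)·R1: [0, -25/13, -15/13, -20/13, 0]
R3 ← R3 + (4/13)·R1: [0, 62/13, -46/13, 8/13, -16]
R3 ← R3 + (62/25)·R2: [0, 0, -32/5, -16/5, -16]
The echelon form has 3 nonzero rows, and every pivot lies in the first 4 columns, so rank(A) = rank([A|b]) = 3.
The system is consistent.
rank = 3 < 4 unknowns, so there are infinitely many solutions.

infinite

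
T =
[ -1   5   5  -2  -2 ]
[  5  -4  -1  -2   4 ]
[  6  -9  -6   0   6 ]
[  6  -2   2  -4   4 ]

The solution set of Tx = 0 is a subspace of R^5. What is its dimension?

3

Row reduce to echelon form.
R2 ← R2 + (5)·R1: [0, 21, 24, -12, -6]
R3 ← R3 + (6)·R1: [0, 21, 24, -12, -6]
R4 ← R4 + (6)·R1: [0, 28, 32, -16, -8]
R3 ← R3 − R2: [0, 0, 0, 0, 0]
R4 ← R4 − (4/3)·R2: [0, 0, 0, 0, 0]
2 nonzero rows, so rank(T) = 2.
T has 5 columns; by rank–nullity, nullity = 5 − 2 = 3.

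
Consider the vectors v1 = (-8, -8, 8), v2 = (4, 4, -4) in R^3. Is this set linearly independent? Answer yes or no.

Form the matrix with these vectors as rows and row reduce.
R2 ← R2 + (1/2)·R1: [0, 0, 0]
1 nonzero row, so the 2 vectors span a space of dimension 1.
Since 1 < 2, the vectors are linearly dependent.

no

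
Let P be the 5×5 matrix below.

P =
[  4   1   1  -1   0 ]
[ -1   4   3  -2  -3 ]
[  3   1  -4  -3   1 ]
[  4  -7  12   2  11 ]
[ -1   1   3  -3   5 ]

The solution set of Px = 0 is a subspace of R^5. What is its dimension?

0

Row reduce to echelon form.
R2 ← R2 + (1/4)·R1: [0, 17/4, 13/4, -9/4, -3]
R3 ← R3 − (3/4)·R1: [0, 1/4, -19/4, -9/4, 1]
R4 ← R4 − R1: [0, -8, 11, 3, 11]
R5 ← R5 + (1/4)·R1: [0, 5/4, 13/4, -13/4, 5]
R3 ← R3 − (1/17)·R2: [0, 0, -84/17, -36/17, 20/17]
R4 ← R4 + (32/17)·R2: [0, 0, 291/17, -21/17, 91/17]
R5 ← R5 − (5/17)·R2: [0, 0, 39/17, -44/17, 100/17]
R4 ← R4 + (97/28)·R3: [0, 0, 0, -60/7, 66/7]
R5 ← R5 + (13/28)·R3: [0, 0, 0, -25/7, 45/7]
R5 ← R5 − (5/12)·R4: [0, 0, 0, 0, 5/2]
5 nonzero rows, so rank(P) = 5.
P has 5 columns; by rank–nullity, nullity = 5 − 5 = 0.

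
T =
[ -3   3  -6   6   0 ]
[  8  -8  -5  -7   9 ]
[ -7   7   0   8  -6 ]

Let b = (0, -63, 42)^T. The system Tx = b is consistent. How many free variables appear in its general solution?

3

Row reduce the augmented matrix [T | b].
R2 ← R2 + (8/3)·R1: [0, 0, -21, 9, 9, -63]
R3 ← R3 − (7/3)·R1: [0, 0, 14, -6, -6, 42]
R3 ← R3 + (2/3)·R2: [0, 0, 0, 0, 0, 0]
The echelon form has 2 nonzero rows, and every pivot lies in the first 5 columns, so rank(T) = rank([T|b]) = 2.
The system is consistent.
Free variables = (unknowns) − (rank) = 5 − 2 = 3.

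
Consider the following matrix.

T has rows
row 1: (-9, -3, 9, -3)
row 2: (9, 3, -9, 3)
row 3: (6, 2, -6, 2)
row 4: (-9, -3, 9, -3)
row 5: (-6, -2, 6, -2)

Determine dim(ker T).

Row reduce to echelon form.
R2 ← R2 + R1: [0, 0, 0, 0]
R3 ← R3 + (2/3)·R1: [0, 0, 0, 0]
R4 ← R4 − R1: [0, 0, 0, 0]
R5 ← R5 − (2/3)·R1: [0, 0, 0, 0]
1 nonzero row, so rank(T) = 1.
T has 4 columns; by rank–nullity, nullity = 4 − 1 = 3.

3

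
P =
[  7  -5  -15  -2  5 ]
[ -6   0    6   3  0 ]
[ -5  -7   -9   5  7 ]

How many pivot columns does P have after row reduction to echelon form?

Row reduce to echelon form.
R2 ← R2 + (6/7)·R1: [0, -30/7, -48/7, 9/7, 30/7]
R3 ← R3 + (5/7)·R1: [0, -74/7, -138/7, 25/7, 74/7]
R3 ← R3 − (37/15)·R2: [0, 0, -14/5, 2/5, 0]
Echelon form has 3 nonzero rows, so rank(P) = 3.
Each nonzero row contributes one pivot column: 3 pivot columns.

3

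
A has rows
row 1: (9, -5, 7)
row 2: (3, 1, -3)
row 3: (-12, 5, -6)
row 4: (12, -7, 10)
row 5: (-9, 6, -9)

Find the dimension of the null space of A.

Row reduce to echelon form.
R2 ← R2 − (1/3)·R1: [0, 8/3, -16/3]
R3 ← R3 + (4/3)·R1: [0, -5/3, 10/3]
R4 ← R4 − (4/3)·R1: [0, -1/3, 2/3]
R5 ← R5 + R1: [0, 1, -2]
R3 ← R3 + (5/8)·R2: [0, 0, 0]
R4 ← R4 + (1/8)·R2: [0, 0, 0]
R5 ← R5 − (3/8)·R2: [0, 0, 0]
2 nonzero rows, so rank(A) = 2.
A has 3 columns; by rank–nullity, nullity = 3 − 2 = 1.

1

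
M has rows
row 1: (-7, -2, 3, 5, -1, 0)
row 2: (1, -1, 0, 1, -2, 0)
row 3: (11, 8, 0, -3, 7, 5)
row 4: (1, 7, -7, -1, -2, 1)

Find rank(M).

Row reduce to echelon form.
R2 ← R2 + (1/7)·R1: [0, -9/7, 3/7, 12/7, -15/7, 0]
R3 ← R3 + (11/7)·R1: [0, 34/7, 33/7, 34/7, 38/7, 5]
R4 ← R4 + (1/7)·R1: [0, 47/7, -46/7, -2/7, -15/7, 1]
R3 ← R3 + (34/9)·R2: [0, 0, 19/3, 34/3, -8/3, 5]
R4 ← R4 + (47/9)·R2: [0, 0, -13/3, 26/3, -40/3, 1]
R4 ← R4 + (13/19)·R3: [0, 0, 0, 312/19, -288/19, 84/19]
Echelon form has 4 nonzero rows, so rank(M) = 4.

4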